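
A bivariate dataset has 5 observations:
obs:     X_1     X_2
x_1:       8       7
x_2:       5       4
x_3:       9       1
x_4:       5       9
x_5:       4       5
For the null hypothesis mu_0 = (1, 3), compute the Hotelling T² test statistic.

Step 1 — sample mean vector:
  mean(X_1) = (8 + 5 + 9 + 5 + 4) / 5 = 31/5 = 6.2
  mean(X_2) = (7 + 4 + 1 + 9 + 5) / 5 = 26/5 = 5.2
  x̄ = (6.2, 5.2),  deviation x̄ - mu_0 = (6.2, 5.2) - (1, 3) = (5.2, 2.2).

Step 2 — sample covariance matrix, S[i,j] = (1/(n-1)) · Σ_k (x_{k,i} - mean_i) · (x_{k,j} - mean_j), divisor n-1 = 4:
  S[X_1,X_1] = ((1.8)·(1.8) + (-1.2)·(-1.2) + (2.8)·(2.8) + (-1.2)·(-1.2) + (-2.2)·(-2.2)) / 4 = 18.8/4 = 4.7
  S[X_1,X_2] = ((1.8)·(1.8) + (-1.2)·(-1.2) + (2.8)·(-4.2) + (-1.2)·(3.8) + (-2.2)·(-0.2)) / 4 = -11.2/4 = -2.8
  S[X_2,X_2] = ((1.8)·(1.8) + (-1.2)·(-1.2) + (-4.2)·(-4.2) + (3.8)·(3.8) + (-0.2)·(-0.2)) / 4 = 36.8/4 = 9.2
  S = [[4.7, -2.8],
 [-2.8, 9.2]].

Step 3 — invert S. det(S) = 4.7·9.2 - (-2.8)² = 35.4.
  S^{-1} = (1/det) · [[d, -b], [-b, a]] = [[0.2599, 0.0791],
 [0.0791, 0.1328]].

Step 4 — quadratic form (x̄ - mu_0)^T · S^{-1} · (x̄ - mu_0):
  S^{-1} · (x̄ - mu_0) = (1.5254, 0.7034),
  (x̄ - mu_0)^T · [...] = (5.2)·(1.5254) + (2.2)·(0.7034) = 9.4797.

Step 5 — scale by n: T² = 5 · 9.4797 = 47.3983.

T² ≈ 47.3983


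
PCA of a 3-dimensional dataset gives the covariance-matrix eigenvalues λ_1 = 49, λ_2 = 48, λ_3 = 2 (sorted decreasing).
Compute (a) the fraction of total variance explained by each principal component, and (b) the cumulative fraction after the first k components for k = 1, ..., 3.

Step 1 — total variance = trace(Sigma) = Σ λ_i = 49 + 48 + 2 = 99.

Step 2 — fraction explained by component i = λ_i / Σ λ:
  PC1: 49/99 = 0.4949
  PC2: 48/99 = 0.4848
  PC3: 2/99 = 0.0202

Step 3 — cumulative fraction after k components = (λ_1 + ... + λ_k) / Σ λ:
  k = 1: 49/99 = 0.4949
  k = 2: (49 + 48)/99 = 97/99 = 0.9798
  k = 3: (49 + 48 + 2)/99 = 99/99 = 1

Summary (fraction, with percent):

explained: PC1 0.4949 (49.49%), PC2 0.4848 (48.48%), PC3 0.0202 (2.02%);  cumulative: 0.4949, 0.9798, 1


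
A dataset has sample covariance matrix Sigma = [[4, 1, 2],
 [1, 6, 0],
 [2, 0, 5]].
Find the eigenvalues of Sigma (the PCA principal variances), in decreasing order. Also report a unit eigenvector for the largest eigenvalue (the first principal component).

Step 1 — characteristic polynomial p(λ) = det(λI - Sigma) = λ³ - tr·λ² + c_1·λ - det, where tr = trace, c_1 = sum of the principal 2×2 minors, det = det(Sigma):
  tr = 4 + 6 + 5 = 15,
  c_1 = (4·6 - (1)²) + (4·5 - (2)²) + (6·5 - (0)²) = 23 + 16 + 30 = 69,
  det = 4·(6·5 - (0)²) - (1)·((1)·5 - (0)·(2)) + (2)·((1)·(0) - 6·(2)) = 4·(30) - (1)·(5) + (2)·(-12) = 91.
  So p(λ) = λ³ - 15λ² + 69λ - 91.
Step 2 — look for an integer root (rational root theorem: any rational root is an integer divisor of 91). Testing λ = 7:
  p(7) = 343 - 735 + 483 - 91 = 0  ✓
  Dividing out (λ - 7): p(λ) = (λ - 7)(λ² - 8λ + 13).
Step 3 — remaining eigenvalues from the quadratic λ² - 8λ + 13 = 0:
  Δ = 8² - 4·13 = 64 - 52 = 12,  λ = (8 ± √12)/2 = (8 ± 3.4641)/2 ≈ 5.7321 or 2.2679.
  Sorted: λ_1 = 7,  λ_2 = 5.7321,  λ_3 = 2.2679  (check: sum = 15 = tr ✓).

Step 4 — unit eigenvector for λ_1 = 7: v spans the null space of (Sigma - λ_1 I), whose rows are
  r_1 = (-3, 1, 2),  r_2 = (1, -1, 0),  r_3 = (2, 0, -2).
  v is orthogonal to every row, so take v ∝ r_1 × r_2 = ((1)·(0) - (2)·(-1), (2)·(1) - (-3)·(0), (-3)·(-1) - (1)·(1)) = (2, 2, 2).
  Rescale (divide by 2): u = (1, 1, 1).
  ||u|| = √((1)² + (1)² + (1)²) = √(3) ≈ 1.7321,  v_1 = u/||u|| ≈ (0.5774, 0.5774, 0.5774) (||v_1|| = 1).

λ_1 = 7,  λ_2 = 5.7321,  λ_3 = 2.2679;  v_1 ≈ (0.5774, 0.5774, 0.5774)


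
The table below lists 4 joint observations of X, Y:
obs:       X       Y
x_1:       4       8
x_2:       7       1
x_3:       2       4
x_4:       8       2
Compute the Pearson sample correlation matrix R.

Step 1 — column means:
  mean(X) = (4 + 7 + 2 + 8) / 4 = 21/4 = 5.25
  mean(Y) = (8 + 1 + 4 + 2) / 4 = 15/4 = 3.75

Step 2 — sample variances and covariances s[i,j] = (1/(n-1)) · Σ_k (x_{k,i} - mean_i) · (x_{k,j} - mean_j), with n-1 = 3:
  s[X,X] = ((-1.25)·(-1.25) + (1.75)·(1.75) + (-3.25)·(-3.25) + (2.75)·(2.75)) / 3 = 22.75/3 = 7.5833
  s[X,Y] = ((-1.25)·(4.25) + (1.75)·(-2.75) + (-3.25)·(0.25) + (2.75)·(-1.75)) / 3 = -15.75/3 = -5.25
  s[Y,Y] = ((4.25)·(4.25) + (-2.75)·(-2.75) + (0.25)·(0.25) + (-1.75)·(-1.75)) / 3 = 28.75/3 = 9.5833
  Sample standard deviations s_i = √(s[i,i]):
  s(X) = √(7.5833) = 2.7538
  s(Y) = √(9.5833) = 3.0957

Step 3 — r_{ij} = s_{ij} / (s_i · s_j):
  r[X,X] = 1 (diagonal).
  r[X,Y] = -5.25 / (2.7538 · 3.0957) = -5.25 / 8.5249 = -0.6158
  r[Y,Y] = 1 (diagonal).

R is symmetric with unit diagonal. Assembling:

R = [[1, -0.6158],
 [-0.6158, 1]]


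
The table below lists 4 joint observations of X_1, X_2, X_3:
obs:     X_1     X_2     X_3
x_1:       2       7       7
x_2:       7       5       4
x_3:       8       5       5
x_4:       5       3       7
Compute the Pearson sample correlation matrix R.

Step 1 — column means:
  mean(X_1) = (2 + 7 + 8 + 5) / 4 = 22/4 = 5.5
  mean(X_2) = (7 + 5 + 5 + 3) / 4 = 20/4 = 5
  mean(X_3) = (7 + 4 + 5 + 7) / 4 = 23/4 = 5.75

Step 2 — sample variances and covariances s[i,j] = (1/(n-1)) · Σ_k (x_{k,i} - mean_i) · (x_{k,j} - mean_j), with n-1 = 3:
  s[X_1,X_1] = ((-3.5)·(-3.5) + (1.5)·(1.5) + (2.5)·(2.5) + (-0.5)·(-0.5)) / 3 = 21/3 = 7
  s[X_1,X_2] = ((-3.5)·(2) + (1.5)·(0) + (2.5)·(0) + (-0.5)·(-2)) / 3 = -6/3 = -2
  s[X_1,X_3] = ((-3.5)·(1.25) + (1.5)·(-1.75) + (2.5)·(-0.75) + (-0.5)·(1.25)) / 3 = -9.5/3 = -3.1667
  s[X_2,X_2] = ((2)·(2) + (0)·(0) + (0)·(0) + (-2)·(-2)) / 3 = 8/3 = 2.6667
  s[X_2,X_3] = ((2)·(1.25) + (0)·(-1.75) + (0)·(-0.75) + (-2)·(1.25)) / 3 = 0/3 = 0
  s[X_3,X_3] = ((1.25)·(1.25) + (-1.75)·(-1.75) + (-0.75)·(-0.75) + (1.25)·(1.25)) / 3 = 6.75/3 = 2.25
  Sample standard deviations s_i = √(s[i,i]):
  s(X_1) = √(7) = 2.6458
  s(X_2) = √(2.6667) = 1.633
  s(X_3) = √(2.25) = 1.5

Step 3 — r_{ij} = s_{ij} / (s_i · s_j):
  r[X_1,X_1] = 1 (diagonal).
  r[X_1,X_2] = -2 / (2.6458 · 1.633) = -2 / 4.3205 = -0.4629
  r[X_1,X_3] = -3.1667 / (2.6458 · 1.5) = -3.1667 / 3.9686 = -0.7979
  r[X_2,X_2] = 1 (diagonal).
  r[X_2,X_3] = 0 / (1.633 · 1.5) = 0 / 2.4495 = 0
  r[X_3,X_3] = 1 (diagonal).

R is symmetric with unit diagonal. Assembling:

R = [[1, -0.4629, -0.7979],
 [-0.4629, 1, 0],
 [-0.7979, 0, 1]]


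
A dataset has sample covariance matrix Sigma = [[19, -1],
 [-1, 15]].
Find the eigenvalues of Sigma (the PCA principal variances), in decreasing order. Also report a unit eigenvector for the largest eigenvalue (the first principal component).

Step 1 — characteristic polynomial of 2×2 Sigma:
  det(Sigma - λI) = λ² - trace · λ + det = 0.
  trace = 19 + 15 = 34, det = 19·15 - (-1)² = 284.
Step 2 — discriminant:
  Δ = trace² - 4·det = 1156 - 1136 = 20.
Step 3 — eigenvalues:
  λ = (trace ± √Δ)/2 = (34 ± 4.4721)/2,
  λ_1 = 19.2361,  λ_2 = 14.7639.

Step 4 — unit eigenvector for λ_1: solve (Sigma - λ_1 I)v = 0. First row:
  (19 - 19.2361)·v_x + (-1)·v_y = 0, i.e. (-0.2361)·v_x + (-1)·v_y = 0,
  so v ∝ (b, λ_1 - a) = (-1, 0.2361); multiply by -1 so the first entry is positive: u = (1, -0.2361).
  ||u|| = √((1)² + (-0.2361)²) = √(1.0557) ≈ 1.0275,
  v_1 = u/||u|| ≈ (0.9732, -0.2298) (||v_1|| = 1).

λ_1 = 19.2361,  λ_2 = 14.7639;  v_1 ≈ (0.9732, -0.2298)


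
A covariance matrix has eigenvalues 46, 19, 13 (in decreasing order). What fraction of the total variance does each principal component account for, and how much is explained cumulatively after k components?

Step 1 — total variance = trace(Sigma) = Σ λ_i = 46 + 19 + 13 = 78.

Step 2 — fraction explained by component i = λ_i / Σ λ:
  PC1: 46/78 = 0.5897
  PC2: 19/78 = 0.2436
  PC3: 13/78 = 0.1667

Step 3 — cumulative fraction after k components = (λ_1 + ... + λ_k) / Σ λ:
  k = 1: 46/78 = 0.5897
  k = 2: (46 + 19)/78 = 65/78 = 0.8333
  k = 3: (46 + 19 + 13)/78 = 78/78 = 1

Summary (fraction, with percent):

explained: PC1 0.5897 (58.97%), PC2 0.2436 (24.36%), PC3 0.1667 (16.67%);  cumulative: 0.5897, 0.8333, 1


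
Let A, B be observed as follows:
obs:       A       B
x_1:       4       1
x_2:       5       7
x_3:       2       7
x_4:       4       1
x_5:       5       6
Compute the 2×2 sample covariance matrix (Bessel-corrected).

Step 1 — column means:
  mean(A) = (4 + 5 + 2 + 4 + 5) / 5 = 20/5 = 4
  mean(B) = (1 + 7 + 7 + 1 + 6) / 5 = 22/5 = 4.4

Step 2 — sample covariance S[i,j] = (1/(n-1)) · Σ_k (x_{k,i} - mean_i) · (x_{k,j} - mean_j), with n-1 = 4.
  S[A,A] = ((0)·(0) + (1)·(1) + (-2)·(-2) + (0)·(0) + (1)·(1)) / 4 = 6/4 = 1.5
  S[A,B] = ((0)·(-3.4) + (1)·(2.6) + (-2)·(2.6) + (0)·(-3.4) + (1)·(1.6)) / 4 = -1/4 = -0.25
  S[B,B] = ((-3.4)·(-3.4) + (2.6)·(2.6) + (2.6)·(2.6) + (-3.4)·(-3.4) + (1.6)·(1.6)) / 4 = 39.2/4 = 9.8

S is symmetric (S[j,i] = S[i,j]). Assembling:

S = [[1.5, -0.25],
 [-0.25, 9.8]]


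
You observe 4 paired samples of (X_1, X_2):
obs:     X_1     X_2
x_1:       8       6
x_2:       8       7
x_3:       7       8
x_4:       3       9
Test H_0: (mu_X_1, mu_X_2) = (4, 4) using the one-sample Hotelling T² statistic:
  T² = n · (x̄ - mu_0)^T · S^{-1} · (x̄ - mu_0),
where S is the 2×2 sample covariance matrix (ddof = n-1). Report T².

Step 1 — sample mean vector:
  mean(X_1) = (8 + 8 + 7 + 3) / 4 = 26/4 = 6.5
  mean(X_2) = (6 + 7 + 8 + 9) / 4 = 30/4 = 7.5
  x̄ = (6.5, 7.5),  deviation x̄ - mu_0 = (6.5, 7.5) - (4, 4) = (2.5, 3.5).

Step 2 — sample covariance matrix, S[i,j] = (1/(n-1)) · Σ_k (x_{k,i} - mean_i) · (x_{k,j} - mean_j), divisor n-1 = 3:
  S[X_1,X_1] = ((1.5)·(1.5) + (1.5)·(1.5) + (0.5)·(0.5) + (-3.5)·(-3.5)) / 3 = 17/3 = 5.6667
  S[X_1,X_2] = ((1.5)·(-1.5) + (1.5)·(-0.5) + (0.5)·(0.5) + (-3.5)·(1.5)) / 3 = -8/3 = -2.6667
  S[X_2,X_2] = ((-1.5)·(-1.5) + (-0.5)·(-0.5) + (0.5)·(0.5) + (1.5)·(1.5)) / 3 = 5/3 = 1.6667
  S = [[5.6667, -2.6667],
 [-2.6667, 1.6667]].

Step 3 — invert S. det(S) = 5.6667·1.6667 - (-2.6667)² = 2.3333.
  S^{-1} = (1/det) · [[d, -b], [-b, a]] = [[0.7143, 1.1429],
 [1.1429, 2.4286]].

Step 4 — quadratic form (x̄ - mu_0)^T · S^{-1} · (x̄ - mu_0):
  S^{-1} · (x̄ - mu_0) = (5.7857, 11.3571),
  (x̄ - mu_0)^T · [...] = (2.5)·(5.7857) + (3.5)·(11.3571) = 54.2143.

Step 5 — scale by n: T² = 4 · 54.2143 = 216.8571.

T² ≈ 216.8571


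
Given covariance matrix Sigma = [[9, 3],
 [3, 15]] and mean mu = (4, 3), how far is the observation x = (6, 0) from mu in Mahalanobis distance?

Step 1 — centre the observation: (x - mu) = (2, -3).

Step 2 — invert Sigma. det(Sigma) = 9·15 - (3)² = 126.
  Sigma^{-1} = (1/det) · [[d, -b], [-b, a]] = [[0.119, -0.0238],
 [-0.0238, 0.0714]].

Step 3 — form the quadratic (x - mu)^T · Sigma^{-1} · (x - mu):
  Sigma^{-1} · (x - mu) = (0.3095, -0.2619).
  (x - mu)^T · [Sigma^{-1} · (x - mu)] = (2)·(0.3095) + (-3)·(-0.2619) = 1.4048.

Step 4 — take square root: d = √(1.4048) ≈ 1.1852.

d(x, mu) = √(1.4048) ≈ 1.1852


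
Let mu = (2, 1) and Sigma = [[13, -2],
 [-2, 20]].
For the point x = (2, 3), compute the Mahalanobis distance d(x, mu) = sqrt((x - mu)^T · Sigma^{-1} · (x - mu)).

Step 1 — centre the observation: (x - mu) = (0, 2).

Step 2 — invert Sigma. det(Sigma) = 13·20 - (-2)² = 256.
  Sigma^{-1} = (1/det) · [[d, -b], [-b, a]] = [[0.0781, 0.0078],
 [0.0078, 0.0508]].

Step 3 — form the quadratic (x - mu)^T · Sigma^{-1} · (x - mu):
  Sigma^{-1} · (x - mu) = (0.0156, 0.1016).
  (x - mu)^T · [Sigma^{-1} · (x - mu)] = (0)·(0.0156) + (2)·(0.1016) = 0.2031.

Step 4 — take square root: d = √(0.2031) ≈ 0.4507.

d(x, mu) = √(0.2031) ≈ 0.4507


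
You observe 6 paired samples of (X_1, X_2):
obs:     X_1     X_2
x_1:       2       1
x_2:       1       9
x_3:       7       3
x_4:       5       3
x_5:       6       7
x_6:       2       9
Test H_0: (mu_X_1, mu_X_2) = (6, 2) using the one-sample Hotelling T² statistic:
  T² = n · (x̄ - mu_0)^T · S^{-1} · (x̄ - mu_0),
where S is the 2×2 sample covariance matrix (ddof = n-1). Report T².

Step 1 — sample mean vector:
  mean(X_1) = (2 + 1 + 7 + 5 + 6 + 2) / 6 = 23/6 = 3.8333
  mean(X_2) = (1 + 9 + 3 + 3 + 7 + 9) / 6 = 32/6 = 5.3333
  x̄ = (3.8333, 5.3333),  deviation x̄ - mu_0 = (3.8333, 5.3333) - (6, 2) = (-2.1667, 3.3333).

Step 2 — sample covariance matrix, S[i,j] = (1/(n-1)) · Σ_k (x_{k,i} - mean_i) · (x_{k,j} - mean_j), divisor n-1 = 5:
  S[X_1,X_1] = ((-1.8333)·(-1.8333) + (-2.8333)·(-2.8333) + (3.1667)·(3.1667) + (1.1667)·(1.1667) + (2.1667)·(2.1667) + (-1.8333)·(-1.8333)) / 5 = 30.8333/5 = 6.1667
  S[X_1,X_2] = ((-1.8333)·(-4.3333) + (-2.8333)·(3.6667) + (3.1667)·(-2.3333) + (1.1667)·(-2.3333) + (2.1667)·(1.6667) + (-1.8333)·(3.6667)) / 5 = -15.6667/5 = -3.1333
  S[X_2,X_2] = ((-4.3333)·(-4.3333) + (3.6667)·(3.6667) + (-2.3333)·(-2.3333) + (-2.3333)·(-2.3333) + (1.6667)·(1.6667) + (3.6667)·(3.6667)) / 5 = 59.3333/5 = 11.8667
  S = [[6.1667, -3.1333],
 [-3.1333, 11.8667]].

Step 3 — invert S. det(S) = 6.1667·11.8667 - (-3.1333)² = 63.36.
  S^{-1} = (1/det) · [[d, -b], [-b, a]] = [[0.1873, 0.0495],
 [0.0495, 0.0973]].

Step 4 — quadratic form (x̄ - mu_0)^T · S^{-1} · (x̄ - mu_0):
  S^{-1} · (x̄ - mu_0) = (-0.241, 0.2173),
  (x̄ - mu_0)^T · [...] = (-2.1667)·(-0.241) + (3.3333)·(0.2173) = 1.2463.

Step 5 — scale by n: T² = 6 · 1.2463 = 7.4779.

T² ≈ 7.4779


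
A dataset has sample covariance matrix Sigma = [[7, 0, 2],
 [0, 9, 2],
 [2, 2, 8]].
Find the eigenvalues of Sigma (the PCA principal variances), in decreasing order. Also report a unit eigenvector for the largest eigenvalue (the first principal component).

Step 1 — characteristic polynomial p(λ) = det(λI - Sigma) = λ³ - tr·λ² + c_1·λ - det, where tr = trace, c_1 = sum of the principal 2×2 minors, det = det(Sigma):
  tr = 7 + 9 + 8 = 24,
  c_1 = (7·9 - (0)²) + (7·8 - (2)²) + (9·8 - (2)²) = 63 + 52 + 68 = 183,
  det = 7·(9·8 - (2)²) - (0)·((0)·8 - (2)·(2)) + (2)·((0)·(2) - 9·(2)) = 7·(68) - (0)·(-4) + (2)·(-18) = 440.
  So p(λ) = λ³ - 24λ² + 183λ - 440.
Step 2 — look for an integer root (rational root theorem: any rational root is an integer divisor of 440). Testing λ = 5:
  p(5) = 125 - 600 + 915 - 440 = 0  ✓
  Dividing out (λ - 5): p(λ) = (λ - 5)(λ² - 19λ + 88).
Step 3 — remaining eigenvalues from the quadratic λ² - 19λ + 88 = 0:
  Δ = 19² - 4·88 = 361 - 352 = 9,  λ = (19 ± √9)/2 = (19 ± 3)/2 = 11 or 8.
  Sorted: λ_1 = 11,  λ_2 = 8,  λ_3 = 5  (check: sum = 24 = tr ✓).

Step 4 — unit eigenvector for λ_1 = 11: v spans the null space of (Sigma - λ_1 I), whose rows are
  r_1 = (-4, 0, 2),  r_2 = (0, -2, 2),  r_3 = (2, 2, -3).
  v is orthogonal to every row, so take v ∝ r_1 × r_2 = ((0)·(2) - (2)·(-2), (2)·(0) - (-4)·(2), (-4)·(-2) - (0)·(0)) = (4, 8, 8).
  Rescale (divide by 4): u = (1, 2, 2).
  ||u|| = √((1)² + (2)² + (2)²) = √(9) = 3,  v_1 = u/||u|| ≈ (0.3333, 0.6667, 0.6667) (||v_1|| = 1).

λ_1 = 11,  λ_2 = 8,  λ_3 = 5;  v_1 ≈ (0.3333, 0.6667, 0.6667)


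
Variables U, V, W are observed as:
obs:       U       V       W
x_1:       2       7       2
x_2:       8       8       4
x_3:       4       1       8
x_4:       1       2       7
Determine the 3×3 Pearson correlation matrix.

Step 1 — column means:
  mean(U) = (2 + 8 + 4 + 1) / 4 = 15/4 = 3.75
  mean(V) = (7 + 8 + 1 + 2) / 4 = 18/4 = 4.5
  mean(W) = (2 + 4 + 8 + 7) / 4 = 21/4 = 5.25

Step 2 — sample variances and covariances s[i,j] = (1/(n-1)) · Σ_k (x_{k,i} - mean_i) · (x_{k,j} - mean_j), with n-1 = 3:
  s[U,U] = ((-1.75)·(-1.75) + (4.25)·(4.25) + (0.25)·(0.25) + (-2.75)·(-2.75)) / 3 = 28.75/3 = 9.5833
  s[U,V] = ((-1.75)·(2.5) + (4.25)·(3.5) + (0.25)·(-3.5) + (-2.75)·(-2.5)) / 3 = 16.5/3 = 5.5
  s[U,W] = ((-1.75)·(-3.25) + (4.25)·(-1.25) + (0.25)·(2.75) + (-2.75)·(1.75)) / 3 = -3.75/3 = -1.25
  s[V,V] = ((2.5)·(2.5) + (3.5)·(3.5) + (-3.5)·(-3.5) + (-2.5)·(-2.5)) / 3 = 37/3 = 12.3333
  s[V,W] = ((2.5)·(-3.25) + (3.5)·(-1.25) + (-3.5)·(2.75) + (-2.5)·(1.75)) / 3 = -26.5/3 = -8.8333
  s[W,W] = ((-3.25)·(-3.25) + (-1.25)·(-1.25) + (2.75)·(2.75) + (1.75)·(1.75)) / 3 = 22.75/3 = 7.5833
  Sample standard deviations s_i = √(s[i,i]):
  s(U) = √(9.5833) = 3.0957
  s(V) = √(12.3333) = 3.5119
  s(W) = √(7.5833) = 2.7538

Step 3 — r_{ij} = s_{ij} / (s_i · s_j):
  r[U,U] = 1 (diagonal).
  r[U,V] = 5.5 / (3.0957 · 3.5119) = 5.5 / 10.8717 = 0.5059
  r[U,W] = -1.25 / (3.0957 · 2.7538) = -1.25 / 8.5249 = -0.1466
  r[V,V] = 1 (diagonal).
  r[V,W] = -8.8333 / (3.5119 · 2.7538) = -8.8333 / 9.671 = -0.9134
  r[W,W] = 1 (diagonal).

R is symmetric with unit diagonal. Assembling:

R = [[1, 0.5059, -0.1466],
 [0.5059, 1, -0.9134],
 [-0.1466, -0.9134, 1]]


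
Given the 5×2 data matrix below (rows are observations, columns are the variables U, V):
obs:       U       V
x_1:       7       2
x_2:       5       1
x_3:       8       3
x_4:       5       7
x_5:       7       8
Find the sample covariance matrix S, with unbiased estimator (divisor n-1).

Step 1 — column means:
  mean(U) = (7 + 5 + 8 + 5 + 7) / 5 = 32/5 = 6.4
  mean(V) = (2 + 1 + 3 + 7 + 8) / 5 = 21/5 = 4.2

Step 2 — sample covariance S[i,j] = (1/(n-1)) · Σ_k (x_{k,i} - mean_i) · (x_{k,j} - mean_j), with n-1 = 4.
  S[U,U] = ((0.6)·(0.6) + (-1.4)·(-1.4) + (1.6)·(1.6) + (-1.4)·(-1.4) + (0.6)·(0.6)) / 4 = 7.2/4 = 1.8
  S[U,V] = ((0.6)·(-2.2) + (-1.4)·(-3.2) + (1.6)·(-1.2) + (-1.4)·(2.8) + (0.6)·(3.8)) / 4 = -0.4/4 = -0.1
  S[V,V] = ((-2.2)·(-2.2) + (-3.2)·(-3.2) + (-1.2)·(-1.2) + (2.8)·(2.8) + (3.8)·(3.8)) / 4 = 38.8/4 = 9.7

S is symmetric (S[j,i] = S[i,j]). Assembling:

S = [[1.8, -0.1],
 [-0.1, 9.7]]


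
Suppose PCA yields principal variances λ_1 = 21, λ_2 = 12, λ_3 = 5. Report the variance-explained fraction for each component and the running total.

Step 1 — total variance = trace(Sigma) = Σ λ_i = 21 + 12 + 5 = 38.

Step 2 — fraction explained by component i = λ_i / Σ λ:
  PC1: 21/38 = 0.5526
  PC2: 12/38 = 0.3158
  PC3: 5/38 = 0.1316

Step 3 — cumulative fraction after k components = (λ_1 + ... + λ_k) / Σ λ:
  k = 1: 21/38 = 0.5526
  k = 2: (21 + 12)/38 = 33/38 = 0.8684
  k = 3: (21 + 12 + 5)/38 = 38/38 = 1

Summary (fraction, with percent):

explained: PC1 0.5526 (55.26%), PC2 0.3158 (31.58%), PC3 0.1316 (13.16%);  cumulative: 0.5526, 0.8684, 1


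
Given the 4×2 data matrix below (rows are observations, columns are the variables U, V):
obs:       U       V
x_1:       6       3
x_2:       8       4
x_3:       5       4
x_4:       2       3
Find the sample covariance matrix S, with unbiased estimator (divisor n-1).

Step 1 — column means:
  mean(U) = (6 + 8 + 5 + 2) / 4 = 21/4 = 5.25
  mean(V) = (3 + 4 + 4 + 3) / 4 = 14/4 = 3.5

Step 2 — sample covariance S[i,j] = (1/(n-1)) · Σ_k (x_{k,i} - mean_i) · (x_{k,j} - mean_j), with n-1 = 3.
  S[U,U] = ((0.75)·(0.75) + (2.75)·(2.75) + (-0.25)·(-0.25) + (-3.25)·(-3.25)) / 3 = 18.75/3 = 6.25
  S[U,V] = ((0.75)·(-0.5) + (2.75)·(0.5) + (-0.25)·(0.5) + (-3.25)·(-0.5)) / 3 = 2.5/3 = 0.8333
  S[V,V] = ((-0.5)·(-0.5) + (0.5)·(0.5) + (0.5)·(0.5) + (-0.5)·(-0.5)) / 3 = 1/3 = 0.3333

S is symmetric (S[j,i] = S[i,j]). Assembling:

S = [[6.25, 0.8333],
 [0.8333, 0.3333]]


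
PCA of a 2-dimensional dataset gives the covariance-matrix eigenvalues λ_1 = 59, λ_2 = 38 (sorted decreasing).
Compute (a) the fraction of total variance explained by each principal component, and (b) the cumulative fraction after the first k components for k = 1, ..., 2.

Step 1 — total variance = trace(Sigma) = Σ λ_i = 59 + 38 = 97.

Step 2 — fraction explained by component i = λ_i / Σ λ:
  PC1: 59/97 = 0.6082
  PC2: 38/97 = 0.3918

Step 3 — cumulative fraction after k components = (λ_1 + ... + λ_k) / Σ λ:
  k = 1: 59/97 = 0.6082
  k = 2: (59 + 38)/97 = 97/97 = 1

Summary (fraction, with percent):

explained: PC1 0.6082 (60.82%), PC2 0.3918 (39.18%);  cumulative: 0.6082, 1


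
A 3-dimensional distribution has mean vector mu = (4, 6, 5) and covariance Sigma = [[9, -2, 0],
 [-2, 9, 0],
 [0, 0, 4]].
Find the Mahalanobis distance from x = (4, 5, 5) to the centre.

Step 1 — centre the observation: (x - mu) = (0, -1, 0).

Step 2 — invert Sigma (cofactor / det for 3×3, or solve directly):
  Sigma^{-1} = [[0.1169, 0.026, 0],
 [0.026, 0.1169, 0],
 [0, 0, 0.25]].

Step 3 — form the quadratic (x - mu)^T · Sigma^{-1} · (x - mu):
  Sigma^{-1} · (x - mu) = (-0.026, -0.1169, 0).
  (x - mu)^T · [Sigma^{-1} · (x - mu)] = (0)·(-0.026) + (-1)·(-0.1169) + (0)·(0) = 0.1169.

Step 4 — take square root: d = √(0.1169) ≈ 0.3419.

d(x, mu) = √(0.1169) ≈ 0.3419


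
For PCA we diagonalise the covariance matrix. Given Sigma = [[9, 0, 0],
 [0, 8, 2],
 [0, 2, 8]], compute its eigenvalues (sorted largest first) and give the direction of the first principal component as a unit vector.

Step 1 — characteristic polynomial p(λ) = det(λI - Sigma) = λ³ - tr·λ² + c_1·λ - det, where tr = trace, c_1 = sum of the principal 2×2 minors, det = det(Sigma):
  tr = 9 + 8 + 8 = 25,
  c_1 = (9·8 - (0)²) + (9·8 - (0)²) + (8·8 - (2)²) = 72 + 72 + 60 = 204,
  det = 9·(8·8 - (2)²) - (0)·((0)·8 - (2)·(0)) + (0)·((0)·(2) - 8·(0)) = 9·(60) - (0)·(0) + (0)·(0) = 540.
  So p(λ) = λ³ - 25λ² + 204λ - 540.
Step 2 — look for an integer root (rational root theorem: any rational root is an integer divisor of 540). Testing λ = 6:
  p(6) = 216 - 900 + 1224 - 540 = 0  ✓
  Dividing out (λ - 6): p(λ) = (λ - 6)(λ² - 19λ + 90).
Step 3 — remaining eigenvalues from the quadratic λ² - 19λ + 90 = 0:
  Δ = 19² - 4·90 = 361 - 360 = 1,  λ = (19 ± √1)/2 = (19 ± 1)/2 = 10 or 9.
  Sorted: λ_1 = 10,  λ_2 = 9,  λ_3 = 6  (check: sum = 25 = tr ✓).

Step 4 — unit eigenvector for λ_1 = 10: v spans the null space of (Sigma - λ_1 I), whose rows are
  r_1 = (-1, 0, 0),  r_2 = (0, -2, 2),  r_3 = (0, 2, -2).
  v is orthogonal to every row, so take v ∝ r_1 × r_2 = ((0)·(2) - (0)·(-2), (0)·(0) - (-1)·(2), (-1)·(-2) - (0)·(0)) = (0, 2, 2).
  Rescale (divide by 2): u = (0, 1, 1).
  ||u|| = √((0)² + (1)² + (1)²) = √(2) ≈ 1.4142,  v_1 = u/||u|| ≈ (0, 0.7071, 0.7071) (||v_1|| = 1).

λ_1 = 10,  λ_2 = 9,  λ_3 = 6;  v_1 ≈ (0, 0.7071, 0.7071)


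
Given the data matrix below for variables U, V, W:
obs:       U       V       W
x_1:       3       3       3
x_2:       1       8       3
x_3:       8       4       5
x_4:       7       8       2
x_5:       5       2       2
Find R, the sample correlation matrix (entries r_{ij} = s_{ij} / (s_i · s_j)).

Step 1 — column means:
  mean(U) = (3 + 1 + 8 + 7 + 5) / 5 = 24/5 = 4.8
  mean(V) = (3 + 8 + 4 + 8 + 2) / 5 = 25/5 = 5
  mean(W) = (3 + 3 + 5 + 2 + 2) / 5 = 15/5 = 3

Step 2 — sample variances and covariances s[i,j] = (1/(n-1)) · Σ_k (x_{k,i} - mean_i) · (x_{k,j} - mean_j), with n-1 = 4:
  s[U,U] = ((-1.8)·(-1.8) + (-3.8)·(-3.8) + (3.2)·(3.2) + (2.2)·(2.2) + (0.2)·(0.2)) / 4 = 32.8/4 = 8.2
  s[U,V] = ((-1.8)·(-2) + (-3.8)·(3) + (3.2)·(-1) + (2.2)·(3) + (0.2)·(-3)) / 4 = -5/4 = -1.25
  s[U,W] = ((-1.8)·(0) + (-3.8)·(0) + (3.2)·(2) + (2.2)·(-1) + (0.2)·(-1)) / 4 = 4/4 = 1
  s[V,V] = ((-2)·(-2) + (3)·(3) + (-1)·(-1) + (3)·(3) + (-3)·(-3)) / 4 = 32/4 = 8
  s[V,W] = ((-2)·(0) + (3)·(0) + (-1)·(2) + (3)·(-1) + (-3)·(-1)) / 4 = -2/4 = -0.5
  s[W,W] = ((0)·(0) + (0)·(0) + (2)·(2) + (-1)·(-1) + (-1)·(-1)) / 4 = 6/4 = 1.5
  Sample standard deviations s_i = √(s[i,i]):
  s(U) = √(8.2) = 2.8636
  s(V) = √(8) = 2.8284
  s(W) = √(1.5) = 1.2247

Step 3 — r_{ij} = s_{ij} / (s_i · s_j):
  r[U,U] = 1 (diagonal).
  r[U,V] = -1.25 / (2.8636 · 2.8284) = -1.25 / 8.0994 = -0.1543
  r[U,W] = 1 / (2.8636 · 1.2247) = 1 / 3.5071 = 0.2851
  r[V,V] = 1 (diagonal).
  r[V,W] = -0.5 / (2.8284 · 1.2247) = -0.5 / 3.4641 = -0.1443
  r[W,W] = 1 (diagonal).

R is symmetric with unit diagonal. Assembling:

R = [[1, -0.1543, 0.2851],
 [-0.1543, 1, -0.1443],
 [0.2851, -0.1443, 1]]


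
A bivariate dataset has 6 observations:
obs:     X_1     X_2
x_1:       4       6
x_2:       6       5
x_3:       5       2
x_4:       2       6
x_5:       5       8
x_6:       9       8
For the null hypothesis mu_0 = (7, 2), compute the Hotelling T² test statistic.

Step 1 — sample mean vector:
  mean(X_1) = (4 + 6 + 5 + 2 + 5 + 9) / 6 = 31/6 = 5.1667
  mean(X_2) = (6 + 5 + 2 + 6 + 8 + 8) / 6 = 35/6 = 5.8333
  x̄ = (5.1667, 5.8333),  deviation x̄ - mu_0 = (5.1667, 5.8333) - (7, 2) = (-1.8333, 3.8333).

Step 2 — sample covariance matrix, S[i,j] = (1/(n-1)) · Σ_k (x_{k,i} - mean_i) · (x_{k,j} - mean_j), divisor n-1 = 5:
  S[X_1,X_1] = ((-1.1667)·(-1.1667) + (0.8333)·(0.8333) + (-0.1667)·(-0.1667) + (-3.1667)·(-3.1667) + (-0.1667)·(-0.1667) + (3.8333)·(3.8333)) / 5 = 26.8333/5 = 5.3667
  S[X_1,X_2] = ((-1.1667)·(0.1667) + (0.8333)·(-0.8333) + (-0.1667)·(-3.8333) + (-3.1667)·(0.1667) + (-0.1667)·(2.1667) + (3.8333)·(2.1667)) / 5 = 7.1667/5 = 1.4333
  S[X_2,X_2] = ((0.1667)·(0.1667) + (-0.8333)·(-0.8333) + (-3.8333)·(-3.8333) + (0.1667)·(0.1667) + (2.1667)·(2.1667) + (2.1667)·(2.1667)) / 5 = 24.8333/5 = 4.9667
  S = [[5.3667, 1.4333],
 [1.4333, 4.9667]].

Step 3 — invert S. det(S) = 5.3667·4.9667 - (1.4333)² = 24.6.
  S^{-1} = (1/det) · [[d, -b], [-b, a]] = [[0.2019, -0.0583],
 [-0.0583, 0.2182]].

Step 4 — quadratic form (x̄ - mu_0)^T · S^{-1} · (x̄ - mu_0):
  S^{-1} · (x̄ - mu_0) = (-0.5935, 0.9431),
  (x̄ - mu_0)^T · [...] = (-1.8333)·(-0.5935) + (3.8333)·(0.9431) = 4.7033.

Step 5 — scale by n: T² = 6 · 4.7033 = 28.2195.

T² ≈ 28.2195


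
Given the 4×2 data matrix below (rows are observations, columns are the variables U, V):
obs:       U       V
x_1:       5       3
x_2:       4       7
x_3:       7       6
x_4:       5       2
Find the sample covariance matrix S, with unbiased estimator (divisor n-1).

Step 1 — column means:
  mean(U) = (5 + 4 + 7 + 5) / 4 = 21/4 = 5.25
  mean(V) = (3 + 7 + 6 + 2) / 4 = 18/4 = 4.5

Step 2 — sample covariance S[i,j] = (1/(n-1)) · Σ_k (x_{k,i} - mean_i) · (x_{k,j} - mean_j), with n-1 = 3.
  S[U,U] = ((-0.25)·(-0.25) + (-1.25)·(-1.25) + (1.75)·(1.75) + (-0.25)·(-0.25)) / 3 = 4.75/3 = 1.5833
  S[U,V] = ((-0.25)·(-1.5) + (-1.25)·(2.5) + (1.75)·(1.5) + (-0.25)·(-2.5)) / 3 = 0.5/3 = 0.1667
  S[V,V] = ((-1.5)·(-1.5) + (2.5)·(2.5) + (1.5)·(1.5) + (-2.5)·(-2.5)) / 3 = 17/3 = 5.6667

S is symmetric (S[j,i] = S[i,j]). Assembling:

S = [[1.5833, 0.1667],
 [0.1667, 5.6667]]


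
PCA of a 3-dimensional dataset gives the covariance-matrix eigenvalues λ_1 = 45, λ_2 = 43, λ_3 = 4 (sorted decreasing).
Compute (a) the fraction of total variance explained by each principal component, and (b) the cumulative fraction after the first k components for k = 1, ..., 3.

Step 1 — total variance = trace(Sigma) = Σ λ_i = 45 + 43 + 4 = 92.

Step 2 — fraction explained by component i = λ_i / Σ λ:
  PC1: 45/92 = 0.4891
  PC2: 43/92 = 0.4674
  PC3: 4/92 = 0.0435

Step 3 — cumulative fraction after k components = (λ_1 + ... + λ_k) / Σ λ:
  k = 1: 45/92 = 0.4891
  k = 2: (45 + 43)/92 = 88/92 = 0.9565
  k = 3: (45 + 43 + 4)/92 = 92/92 = 1

Summary (fraction, with percent):

explained: PC1 0.4891 (48.91%), PC2 0.4674 (46.74%), PC3 0.0435 (4.35%);  cumulative: 0.4891, 0.9565, 1


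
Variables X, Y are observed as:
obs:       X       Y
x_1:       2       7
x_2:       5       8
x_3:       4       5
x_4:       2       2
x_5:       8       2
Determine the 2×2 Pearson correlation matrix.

Step 1 — column means:
  mean(X) = (2 + 5 + 4 + 2 + 8) / 5 = 21/5 = 4.2
  mean(Y) = (7 + 8 + 5 + 2 + 2) / 5 = 24/5 = 4.8

Step 2 — sample variances and covariances s[i,j] = (1/(n-1)) · Σ_k (x_{k,i} - mean_i) · (x_{k,j} - mean_j), with n-1 = 4:
  s[X,X] = ((-2.2)·(-2.2) + (0.8)·(0.8) + (-0.2)·(-0.2) + (-2.2)·(-2.2) + (3.8)·(3.8)) / 4 = 24.8/4 = 6.2
  s[X,Y] = ((-2.2)·(2.2) + (0.8)·(3.2) + (-0.2)·(0.2) + (-2.2)·(-2.8) + (3.8)·(-2.8)) / 4 = -6.8/4 = -1.7
  s[Y,Y] = ((2.2)·(2.2) + (3.2)·(3.2) + (0.2)·(0.2) + (-2.8)·(-2.8) + (-2.8)·(-2.8)) / 4 = 30.8/4 = 7.7
  Sample standard deviations s_i = √(s[i,i]):
  s(X) = √(6.2) = 2.49
  s(Y) = √(7.7) = 2.7749

Step 3 — r_{ij} = s_{ij} / (s_i · s_j):
  r[X,X] = 1 (diagonal).
  r[X,Y] = -1.7 / (2.49 · 2.7749) = -1.7 / 6.9094 = -0.246
  r[Y,Y] = 1 (diagonal).

R is symmetric with unit diagonal. Assembling:

R = [[1, -0.246],
 [-0.246, 1]]


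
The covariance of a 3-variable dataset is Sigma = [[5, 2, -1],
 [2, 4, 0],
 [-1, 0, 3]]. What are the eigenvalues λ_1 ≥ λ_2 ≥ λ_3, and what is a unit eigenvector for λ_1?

Step 1 — characteristic polynomial p(λ) = det(λI - Sigma) = λ³ - tr·λ² + c_1·λ - det, where tr = trace, c_1 = sum of the principal 2×2 minors, det = det(Sigma):
  tr = 5 + 4 + 3 = 12,
  c_1 = (5·4 - (2)²) + (5·3 - (-1)²) + (4·3 - (0)²) = 16 + 14 + 12 = 42,
  det = 5·(4·3 - (0)²) - (2)·((2)·3 - (0)·(-1)) + (-1)·((2)·(0) - 4·(-1)) = 5·(12) - (2)·(6) + (-1)·(4) = 44.
  So p(λ) = λ³ - 12λ² + 42λ - 44.
Step 2 — look for an integer root (rational root theorem: any rational root is an integer divisor of 44). Testing λ = 2:
  p(2) = 8 - 48 + 84 - 44 = 0  ✓
  Dividing out (λ - 2): p(λ) = (λ - 2)(λ² - 10λ + 22).
Step 3 — remaining eigenvalues from the quadratic λ² - 10λ + 22 = 0:
  Δ = 10² - 4·22 = 100 - 88 = 12,  λ = (10 ± √12)/2 = (10 ± 3.4641)/2 ≈ 6.7321 or 3.2679.
  Sorted: λ_1 = 6.7321,  λ_2 = 3.2679,  λ_3 = 2  (check: sum = 12 = tr ✓).

Step 4 — unit eigenvector for λ_1 ≈ 6.7321: v spans the null space of (Sigma - λ_1 I), whose rows are
  r_1 = (-1.7321, 2, -1),  r_2 = (2, -2.7321, 0),  r_3 = (-1, 0, -3.7321).
  v is orthogonal to every row, so take v ∝ r_1 × r_2 = ((2)·(0) - (-1)·(-2.7321), (-1)·(2) - (-1.7321)·(0), (-1.7321)·(-2.7321) - (2)·(2)) ≈ (-2.7321, -2, 0.7321).
  Rescale (multiply by -1 so the first nonzero entry is positive): u = (2.7321, 2, -0.7321).
  ||u|| = √((2.7321)² + (2)² + (-0.7321)²) = √(12) ≈ 3.4641,  v_1 = u/||u|| ≈ (0.7887, 0.5774, -0.2113) (||v_1|| = 1).

λ_1 = 6.7321,  λ_2 = 3.2679,  λ_3 = 2;  v_1 ≈ (0.7887, 0.5774, -0.2113)


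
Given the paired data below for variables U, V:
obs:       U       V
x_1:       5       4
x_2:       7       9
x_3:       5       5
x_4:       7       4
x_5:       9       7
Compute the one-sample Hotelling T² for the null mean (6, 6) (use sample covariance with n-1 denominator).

Step 1 — sample mean vector:
  mean(U) = (5 + 7 + 5 + 7 + 9) / 5 = 33/5 = 6.6
  mean(V) = (4 + 9 + 5 + 4 + 7) / 5 = 29/5 = 5.8
  x̄ = (6.6, 5.8),  deviation x̄ - mu_0 = (6.6, 5.8) - (6, 6) = (0.6, -0.2).

Step 2 — sample covariance matrix, S[i,j] = (1/(n-1)) · Σ_k (x_{k,i} - mean_i) · (x_{k,j} - mean_j), divisor n-1 = 4:
  S[U,U] = ((-1.6)·(-1.6) + (0.4)·(0.4) + (-1.6)·(-1.6) + (0.4)·(0.4) + (2.4)·(2.4)) / 4 = 11.2/4 = 2.8
  S[U,V] = ((-1.6)·(-1.8) + (0.4)·(3.2) + (-1.6)·(-0.8) + (0.4)·(-1.8) + (2.4)·(1.2)) / 4 = 7.6/4 = 1.9
  S[V,V] = ((-1.8)·(-1.8) + (3.2)·(3.2) + (-0.8)·(-0.8) + (-1.8)·(-1.8) + (1.2)·(1.2)) / 4 = 18.8/4 = 4.7
  S = [[2.8, 1.9],
 [1.9, 4.7]].

Step 3 — invert S. det(S) = 2.8·4.7 - (1.9)² = 9.55.
  S^{-1} = (1/det) · [[d, -b], [-b, a]] = [[0.4921, -0.199],
 [-0.199, 0.2932]].

Step 4 — quadratic form (x̄ - mu_0)^T · S^{-1} · (x̄ - mu_0):
  S^{-1} · (x̄ - mu_0) = (0.3351, -0.178),
  (x̄ - mu_0)^T · [...] = (0.6)·(0.3351) + (-0.2)·(-0.178) = 0.2366.

Step 5 — scale by n: T² = 5 · 0.2366 = 1.1832.

T² ≈ 1.1832


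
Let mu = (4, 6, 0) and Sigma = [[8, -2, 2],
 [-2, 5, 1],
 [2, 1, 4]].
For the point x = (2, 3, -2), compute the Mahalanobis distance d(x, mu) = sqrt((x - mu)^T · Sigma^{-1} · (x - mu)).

Step 1 — centre the observation: (x - mu) = (-2, -3, -2).

Step 2 — invert Sigma (cofactor / det for 3×3, or solve directly):
  Sigma^{-1} = [[0.1759, 0.0926, -0.1111],
 [0.0926, 0.2593, -0.1111],
 [-0.1111, -0.1111, 0.3333]].

Step 3 — form the quadratic (x - mu)^T · Sigma^{-1} · (x - mu):
  Sigma^{-1} · (x - mu) = (-0.4074, -0.7407, -0.1111).
  (x - mu)^T · [Sigma^{-1} · (x - mu)] = (-2)·(-0.4074) + (-3)·(-0.7407) + (-2)·(-0.1111) = 3.2593.

Step 4 — take square root: d = √(3.2593) ≈ 1.8053.

d(x, mu) = √(3.2593) ≈ 1.8053


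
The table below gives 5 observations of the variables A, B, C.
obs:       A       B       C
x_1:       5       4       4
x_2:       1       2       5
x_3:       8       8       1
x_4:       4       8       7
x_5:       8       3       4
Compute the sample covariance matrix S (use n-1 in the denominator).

Step 1 — column means:
  mean(A) = (5 + 1 + 8 + 4 + 8) / 5 = 26/5 = 5.2
  mean(B) = (4 + 2 + 8 + 8 + 3) / 5 = 25/5 = 5
  mean(C) = (4 + 5 + 1 + 7 + 4) / 5 = 21/5 = 4.2

Step 2 — sample covariance S[i,j] = (1/(n-1)) · Σ_k (x_{k,i} - mean_i) · (x_{k,j} - mean_j), with n-1 = 4.
  S[A,A] = ((-0.2)·(-0.2) + (-4.2)·(-4.2) + (2.8)·(2.8) + (-1.2)·(-1.2) + (2.8)·(2.8)) / 4 = 34.8/4 = 8.7
  S[A,B] = ((-0.2)·(-1) + (-4.2)·(-3) + (2.8)·(3) + (-1.2)·(3) + (2.8)·(-2)) / 4 = 12/4 = 3
  S[A,C] = ((-0.2)·(-0.2) + (-4.2)·(0.8) + (2.8)·(-3.2) + (-1.2)·(2.8) + (2.8)·(-0.2)) / 4 = -16.2/4 = -4.05
  S[B,B] = ((-1)·(-1) + (-3)·(-3) + (3)·(3) + (3)·(3) + (-2)·(-2)) / 4 = 32/4 = 8
  S[B,C] = ((-1)·(-0.2) + (-3)·(0.8) + (3)·(-3.2) + (3)·(2.8) + (-2)·(-0.2)) / 4 = -3/4 = -0.75
  S[C,C] = ((-0.2)·(-0.2) + (0.8)·(0.8) + (-3.2)·(-3.2) + (2.8)·(2.8) + (-0.2)·(-0.2)) / 4 = 18.8/4 = 4.7

S is symmetric (S[j,i] = S[i,j]). Assembling:

S = [[8.7, 3, -4.05],
 [3, 8, -0.75],
 [-4.05, -0.75, 4.7]]


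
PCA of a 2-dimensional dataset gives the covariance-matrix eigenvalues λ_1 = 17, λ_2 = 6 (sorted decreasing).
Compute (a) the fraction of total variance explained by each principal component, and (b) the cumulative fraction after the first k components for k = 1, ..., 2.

Step 1 — total variance = trace(Sigma) = Σ λ_i = 17 + 6 = 23.

Step 2 — fraction explained by component i = λ_i / Σ λ:
  PC1: 17/23 = 0.7391
  PC2: 6/23 = 0.2609

Step 3 — cumulative fraction after k components = (λ_1 + ... + λ_k) / Σ λ:
  k = 1: 17/23 = 0.7391
  k = 2: (17 + 6)/23 = 23/23 = 1

Summary (fraction, with percent):

explained: PC1 0.7391 (73.91%), PC2 0.2609 (26.09%);  cumulative: 0.7391, 1


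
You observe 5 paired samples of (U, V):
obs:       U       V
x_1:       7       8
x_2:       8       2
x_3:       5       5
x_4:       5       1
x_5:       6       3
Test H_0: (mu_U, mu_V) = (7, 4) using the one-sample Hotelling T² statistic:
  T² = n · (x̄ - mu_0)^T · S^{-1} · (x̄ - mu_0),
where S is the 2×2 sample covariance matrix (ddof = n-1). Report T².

Step 1 — sample mean vector:
  mean(U) = (7 + 8 + 5 + 5 + 6) / 5 = 31/5 = 6.2
  mean(V) = (8 + 2 + 5 + 1 + 3) / 5 = 19/5 = 3.8
  x̄ = (6.2, 3.8),  deviation x̄ - mu_0 = (6.2, 3.8) - (7, 4) = (-0.8, -0.2).

Step 2 — sample covariance matrix, S[i,j] = (1/(n-1)) · Σ_k (x_{k,i} - mean_i) · (x_{k,j} - mean_j), divisor n-1 = 4:
  S[U,U] = ((0.8)·(0.8) + (1.8)·(1.8) + (-1.2)·(-1.2) + (-1.2)·(-1.2) + (-0.2)·(-0.2)) / 4 = 6.8/4 = 1.7
  S[U,V] = ((0.8)·(4.2) + (1.8)·(-1.8) + (-1.2)·(1.2) + (-1.2)·(-2.8) + (-0.2)·(-0.8)) / 4 = 2.2/4 = 0.55
  S[V,V] = ((4.2)·(4.2) + (-1.8)·(-1.8) + (1.2)·(1.2) + (-2.8)·(-2.8) + (-0.8)·(-0.8)) / 4 = 30.8/4 = 7.7
  S = [[1.7, 0.55],
 [0.55, 7.7]].

Step 3 — invert S. det(S) = 1.7·7.7 - (0.55)² = 12.7875.
  S^{-1} = (1/det) · [[d, -b], [-b, a]] = [[0.6022, -0.043],
 [-0.043, 0.1329]].

Step 4 — quadratic form (x̄ - mu_0)^T · S^{-1} · (x̄ - mu_0):
  S^{-1} · (x̄ - mu_0) = (-0.4731, 0.0078),
  (x̄ - mu_0)^T · [...] = (-0.8)·(-0.4731) + (-0.2)·(0.0078) = 0.3769.

Step 5 — scale by n: T² = 5 · 0.3769 = 1.8847.

T² ≈ 1.8847


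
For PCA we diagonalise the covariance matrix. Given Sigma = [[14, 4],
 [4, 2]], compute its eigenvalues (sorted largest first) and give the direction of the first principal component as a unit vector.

Step 1 — characteristic polynomial of 2×2 Sigma:
  det(Sigma - λI) = λ² - trace · λ + det = 0.
  trace = 14 + 2 = 16, det = 14·2 - (4)² = 12.
Step 2 — discriminant:
  Δ = trace² - 4·det = 256 - 48 = 208.
Step 3 — eigenvalues:
  λ = (trace ± √Δ)/2 = (16 ± 14.4222)/2,
  λ_1 = 15.2111,  λ_2 = 0.7889.

Step 4 — unit eigenvector for λ_1: solve (Sigma - λ_1 I)v = 0. First row:
  (14 - 15.2111)·v_x + (4)·v_y = 0, i.e. (-1.2111)·v_x + (4)·v_y = 0,
  so v ∝ (b, λ_1 - a) = (4, 1.2111) = u.
  ||u|| = √((4)² + (1.2111)²) = √(17.4668) ≈ 4.1793,
  v_1 = u/||u|| ≈ (0.9571, 0.2898) (||v_1|| = 1).

λ_1 = 15.2111,  λ_2 = 0.7889;  v_1 ≈ (0.9571, 0.2898)


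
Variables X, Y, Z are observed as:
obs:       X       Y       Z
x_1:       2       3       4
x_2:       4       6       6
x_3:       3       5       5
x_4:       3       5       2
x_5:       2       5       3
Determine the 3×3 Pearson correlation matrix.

Step 1 — column means:
  mean(X) = (2 + 4 + 3 + 3 + 2) / 5 = 14/5 = 2.8
  mean(Y) = (3 + 6 + 5 + 5 + 5) / 5 = 24/5 = 4.8
  mean(Z) = (4 + 6 + 5 + 2 + 3) / 5 = 20/5 = 4

Step 2 — sample variances and covariances s[i,j] = (1/(n-1)) · Σ_k (x_{k,i} - mean_i) · (x_{k,j} - mean_j), with n-1 = 4:
  s[X,X] = ((-0.8)·(-0.8) + (1.2)·(1.2) + (0.2)·(0.2) + (0.2)·(0.2) + (-0.8)·(-0.8)) / 4 = 2.8/4 = 0.7
  s[X,Y] = ((-0.8)·(-1.8) + (1.2)·(1.2) + (0.2)·(0.2) + (0.2)·(0.2) + (-0.8)·(0.2)) / 4 = 2.8/4 = 0.7
  s[X,Z] = ((-0.8)·(0) + (1.2)·(2) + (0.2)·(1) + (0.2)·(-2) + (-0.8)·(-1)) / 4 = 3/4 = 0.75
  s[Y,Y] = ((-1.8)·(-1.8) + (1.2)·(1.2) + (0.2)·(0.2) + (0.2)·(0.2) + (0.2)·(0.2)) / 4 = 4.8/4 = 1.2
  s[Y,Z] = ((-1.8)·(0) + (1.2)·(2) + (0.2)·(1) + (0.2)·(-2) + (0.2)·(-1)) / 4 = 2/4 = 0.5
  s[Z,Z] = ((0)·(0) + (2)·(2) + (1)·(1) + (-2)·(-2) + (-1)·(-1)) / 4 = 10/4 = 2.5
  Sample standard deviations s_i = √(s[i,i]):
  s(X) = √(0.7) = 0.8367
  s(Y) = √(1.2) = 1.0954
  s(Z) = √(2.5) = 1.5811

Step 3 — r_{ij} = s_{ij} / (s_i · s_j):
  r[X,X] = 1 (diagonal).
  r[X,Y] = 0.7 / (0.8367 · 1.0954) = 0.7 / 0.9165 = 0.7638
  r[X,Z] = 0.75 / (0.8367 · 1.5811) = 0.75 / 1.3229 = 0.5669
  r[Y,Y] = 1 (diagonal).
  r[Y,Z] = 0.5 / (1.0954 · 1.5811) = 0.5 / 1.7321 = 0.2887
  r[Z,Z] = 1 (diagonal).

R is symmetric with unit diagonal. Assembling:

R = [[1, 0.7638, 0.5669],
 [0.7638, 1, 0.2887],
 [0.5669, 0.2887, 1]]


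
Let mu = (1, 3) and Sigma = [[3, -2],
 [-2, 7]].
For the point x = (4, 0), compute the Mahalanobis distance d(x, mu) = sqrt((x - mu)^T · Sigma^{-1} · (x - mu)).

Step 1 — centre the observation: (x - mu) = (3, -3).

Step 2 — invert Sigma. det(Sigma) = 3·7 - (-2)² = 17.
  Sigma^{-1} = (1/det) · [[d, -b], [-b, a]] = [[0.4118, 0.1176],
 [0.1176, 0.1765]].

Step 3 — form the quadratic (x - mu)^T · Sigma^{-1} · (x - mu):
  Sigma^{-1} · (x - mu) = (0.8824, -0.1765).
  (x - mu)^T · [Sigma^{-1} · (x - mu)] = (3)·(0.8824) + (-3)·(-0.1765) = 3.1765.

Step 4 — take square root: d = √(3.1765) ≈ 1.7823.

d(x, mu) = √(3.1765) ≈ 1.7823


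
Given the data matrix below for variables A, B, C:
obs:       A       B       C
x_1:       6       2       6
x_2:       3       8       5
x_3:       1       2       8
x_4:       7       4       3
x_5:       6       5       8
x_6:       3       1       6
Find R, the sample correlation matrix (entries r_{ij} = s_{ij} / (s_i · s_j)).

Step 1 — column means:
  mean(A) = (6 + 3 + 1 + 7 + 6 + 3) / 6 = 26/6 = 4.3333
  mean(B) = (2 + 8 + 2 + 4 + 5 + 1) / 6 = 22/6 = 3.6667
  mean(C) = (6 + 5 + 8 + 3 + 8 + 6) / 6 = 36/6 = 6

Step 2 — sample variances and covariances s[i,j] = (1/(n-1)) · Σ_k (x_{k,i} - mean_i) · (x_{k,j} - mean_j), with n-1 = 5:
  s[A,A] = ((1.6667)·(1.6667) + (-1.3333)·(-1.3333) + (-3.3333)·(-3.3333) + (2.6667)·(2.6667) + (1.6667)·(1.6667) + (-1.3333)·(-1.3333)) / 5 = 27.3333/5 = 5.4667
  s[A,B] = ((1.6667)·(-1.6667) + (-1.3333)·(4.3333) + (-3.3333)·(-1.6667) + (2.6667)·(0.3333) + (1.6667)·(1.3333) + (-1.3333)·(-2.6667)) / 5 = 3.6667/5 = 0.7333
  s[A,C] = ((1.6667)·(0) + (-1.3333)·(-1) + (-3.3333)·(2) + (2.6667)·(-3) + (1.6667)·(2) + (-1.3333)·(0)) / 5 = -10/5 = -2
  s[B,B] = ((-1.6667)·(-1.6667) + (4.3333)·(4.3333) + (-1.6667)·(-1.6667) + (0.3333)·(0.3333) + (1.3333)·(1.3333) + (-2.6667)·(-2.6667)) / 5 = 33.3333/5 = 6.6667
  s[B,C] = ((-1.6667)·(0) + (4.3333)·(-1) + (-1.6667)·(2) + (0.3333)·(-3) + (1.3333)·(2) + (-2.6667)·(0)) / 5 = -6/5 = -1.2
  s[C,C] = ((0)·(0) + (-1)·(-1) + (2)·(2) + (-3)·(-3) + (2)·(2) + (0)·(0)) / 5 = 18/5 = 3.6
  Sample standard deviations s_i = √(s[i,i]):
  s(A) = √(5.4667) = 2.3381
  s(B) = √(6.6667) = 2.582
  s(C) = √(3.6) = 1.8974

Step 3 — r_{ij} = s_{ij} / (s_i · s_j):
  r[A,A] = 1 (diagonal).
  r[A,B] = 0.7333 / (2.3381 · 2.582) = 0.7333 / 6.0369 = 0.1215
  r[A,C] = -2 / (2.3381 · 1.8974) = -2 / 4.4362 = -0.4508
  r[B,B] = 1 (diagonal).
  r[B,C] = -1.2 / (2.582 · 1.8974) = -1.2 / 4.899 = -0.2449
  r[C,C] = 1 (diagonal).

R is symmetric with unit diagonal. Assembling:

R = [[1, 0.1215, -0.4508],
 [0.1215, 1, -0.2449],
 [-0.4508, -0.2449, 1]]
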